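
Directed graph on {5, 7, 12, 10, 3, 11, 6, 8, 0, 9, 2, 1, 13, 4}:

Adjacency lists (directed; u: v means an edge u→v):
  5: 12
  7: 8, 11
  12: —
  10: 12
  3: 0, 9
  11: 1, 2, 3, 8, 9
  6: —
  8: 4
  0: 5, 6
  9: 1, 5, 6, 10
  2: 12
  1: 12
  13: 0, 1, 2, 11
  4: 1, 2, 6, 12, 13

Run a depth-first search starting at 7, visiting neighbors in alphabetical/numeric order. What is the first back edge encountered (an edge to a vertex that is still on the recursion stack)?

11->8

DFS from 7 (visiting neighbors in alphabetical/numeric order); mark gray on enter, black on exit:
7 gray
  8 gray
    4 gray
      1 gray
        12 gray
        12 black
      1 black
      2 gray
        2→12: 12 black — skip
      2 black
      6 gray
      6 black
      4→12: 12 black — skip
      13 gray
        0 gray
          5 gray
            5→12: 12 black — skip
          5 black
          0→6: 6 black — skip
        0 black
        13→1: 1 black — skip
        13→2: 2 black — skip
        11 gray
          11→1: 1 black — skip
          11→2: 2 black — skip
          3 gray
            3→0: 0 black — skip
            9 gray
              9→1: 1 black — skip
              9→5: 5 black — skip
              9→6: 6 black — skip
              10 gray
                10→12: 12 black — skip
              10 black
            9 black
          3 black
          11→8: 8 is gray → back edge
First back edge: 11 → 8.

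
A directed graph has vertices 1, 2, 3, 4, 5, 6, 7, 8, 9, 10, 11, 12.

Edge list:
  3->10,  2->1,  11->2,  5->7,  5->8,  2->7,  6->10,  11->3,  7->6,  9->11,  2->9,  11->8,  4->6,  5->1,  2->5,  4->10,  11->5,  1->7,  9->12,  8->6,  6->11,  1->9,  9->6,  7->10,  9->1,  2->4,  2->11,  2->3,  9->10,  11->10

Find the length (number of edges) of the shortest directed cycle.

2

For each vertex v, BFS finds the shortest path from v back to v.
The shortest such closed walk is 2 → 11 → 2, length 2.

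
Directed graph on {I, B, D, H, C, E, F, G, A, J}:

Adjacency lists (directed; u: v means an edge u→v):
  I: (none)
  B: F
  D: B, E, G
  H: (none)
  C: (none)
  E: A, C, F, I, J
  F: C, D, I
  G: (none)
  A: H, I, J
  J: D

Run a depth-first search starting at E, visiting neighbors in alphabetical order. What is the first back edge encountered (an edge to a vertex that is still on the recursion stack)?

F→D

DFS from E (visiting neighbors in alphabetical order); mark gray on enter, black on exit:
E gray
  A gray
    H gray
    H black
    I gray
    I black
    J gray
      D gray
        B gray
          F gray
            C gray
            C black
            F→D: D is gray → back edge
First back edge: F → D.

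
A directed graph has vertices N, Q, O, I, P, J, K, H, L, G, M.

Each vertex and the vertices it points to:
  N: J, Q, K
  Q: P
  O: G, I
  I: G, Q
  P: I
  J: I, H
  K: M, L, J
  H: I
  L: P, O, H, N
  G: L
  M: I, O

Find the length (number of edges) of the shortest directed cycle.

For each vertex v, BFS finds the shortest path from v back to v.
The shortest such closed walk is N → K → L → N, length 3.

3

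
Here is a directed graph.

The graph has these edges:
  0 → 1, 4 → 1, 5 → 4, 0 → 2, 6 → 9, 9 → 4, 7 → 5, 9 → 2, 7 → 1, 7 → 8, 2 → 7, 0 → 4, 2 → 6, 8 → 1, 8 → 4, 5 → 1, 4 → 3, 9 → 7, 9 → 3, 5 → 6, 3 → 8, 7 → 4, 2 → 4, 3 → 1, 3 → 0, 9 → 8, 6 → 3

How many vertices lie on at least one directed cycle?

9

A vertex is on a directed cycle iff it belongs to a strongly connected component of size ≥ 2 (or has a self-loop).
The vertices on cycles are {0, 2, 3, 4, 5, 6, 7, 8, 9} — 9 in total.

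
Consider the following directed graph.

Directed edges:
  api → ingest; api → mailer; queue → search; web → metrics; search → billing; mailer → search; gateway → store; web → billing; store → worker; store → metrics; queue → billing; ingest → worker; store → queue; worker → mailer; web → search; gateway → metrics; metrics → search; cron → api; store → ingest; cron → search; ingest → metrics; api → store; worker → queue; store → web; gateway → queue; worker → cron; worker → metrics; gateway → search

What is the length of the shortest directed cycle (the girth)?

For each vertex v, BFS finds the shortest path from v back to v.
The shortest such closed walk is store → worker → cron → api → store, length 4.

4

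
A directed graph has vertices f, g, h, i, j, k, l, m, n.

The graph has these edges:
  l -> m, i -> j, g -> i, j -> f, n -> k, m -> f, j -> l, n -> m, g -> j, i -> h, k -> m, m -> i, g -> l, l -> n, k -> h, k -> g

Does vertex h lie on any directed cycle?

No

h lies on a cycle iff there is a path from h back to itself.
Exploring from h, it never reaches itself; equivalently, its strongly connected component is a singleton.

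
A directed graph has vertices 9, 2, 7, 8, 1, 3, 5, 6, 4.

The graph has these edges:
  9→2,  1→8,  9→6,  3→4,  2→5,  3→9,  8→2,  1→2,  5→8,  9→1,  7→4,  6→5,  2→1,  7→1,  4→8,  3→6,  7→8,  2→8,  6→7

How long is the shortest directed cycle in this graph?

For each vertex v, BFS finds the shortest path from v back to v.
The shortest such closed walk is 1 → 2 → 1, length 2.

2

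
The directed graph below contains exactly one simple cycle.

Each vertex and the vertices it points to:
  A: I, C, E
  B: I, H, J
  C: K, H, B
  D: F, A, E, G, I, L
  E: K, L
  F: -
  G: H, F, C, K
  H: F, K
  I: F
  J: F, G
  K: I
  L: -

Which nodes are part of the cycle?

B, C, G, J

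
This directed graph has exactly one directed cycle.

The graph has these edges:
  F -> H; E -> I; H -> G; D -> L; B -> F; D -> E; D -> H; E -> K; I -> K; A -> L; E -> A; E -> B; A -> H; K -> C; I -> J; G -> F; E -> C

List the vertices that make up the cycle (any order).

F, G, H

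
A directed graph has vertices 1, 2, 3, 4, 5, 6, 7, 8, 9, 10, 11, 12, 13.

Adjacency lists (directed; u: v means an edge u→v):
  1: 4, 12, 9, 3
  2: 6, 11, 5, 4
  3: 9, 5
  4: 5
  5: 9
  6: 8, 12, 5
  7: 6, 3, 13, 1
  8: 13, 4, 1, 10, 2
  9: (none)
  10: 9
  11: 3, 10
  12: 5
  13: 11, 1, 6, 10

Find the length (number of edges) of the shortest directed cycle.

For each vertex v, BFS finds the shortest path from v back to v.
The shortest such closed walk is 6 → 8 → 13 → 6, length 3.

3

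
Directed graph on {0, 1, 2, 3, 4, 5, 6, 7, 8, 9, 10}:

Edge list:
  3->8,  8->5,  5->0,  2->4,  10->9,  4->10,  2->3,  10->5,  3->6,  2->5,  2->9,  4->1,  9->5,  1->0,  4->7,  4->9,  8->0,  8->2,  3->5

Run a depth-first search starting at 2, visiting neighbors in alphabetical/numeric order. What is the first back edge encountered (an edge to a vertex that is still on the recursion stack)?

DFS from 2 (visiting neighbors in alphabetical/numeric order); mark gray on enter, black on exit:
2 gray
  3 gray
    5 gray
      0 gray
      0 black
    5 black
    6 gray
    6 black
    8 gray
      8→0: 0 black — skip
      8→2: 2 is gray → back edge
First back edge: 8 → 2.

8->2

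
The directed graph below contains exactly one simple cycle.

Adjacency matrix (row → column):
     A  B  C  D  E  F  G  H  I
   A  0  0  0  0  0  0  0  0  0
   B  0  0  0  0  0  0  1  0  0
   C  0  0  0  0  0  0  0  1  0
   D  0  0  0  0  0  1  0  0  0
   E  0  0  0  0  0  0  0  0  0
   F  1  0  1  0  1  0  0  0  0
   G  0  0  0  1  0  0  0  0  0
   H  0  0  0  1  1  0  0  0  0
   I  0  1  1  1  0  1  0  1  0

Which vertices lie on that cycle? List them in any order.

C, D, F, H

DFS with gray/black marking from F:
F gray
  A gray
  A black
  E gray
  E black
  C gray
    H gray
      D gray
        D→F: F is gray → back edge
Back edge closes the cycle F → C → H → D → F; its vertices are {C, D, F, H}.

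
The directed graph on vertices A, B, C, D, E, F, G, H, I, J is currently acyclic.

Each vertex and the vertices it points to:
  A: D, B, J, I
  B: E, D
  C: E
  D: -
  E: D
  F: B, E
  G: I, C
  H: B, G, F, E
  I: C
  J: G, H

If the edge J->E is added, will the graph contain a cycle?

Adding J→E creates a cycle iff E can already reach J.
Explore from E: no path reaches J. The graph stays acyclic.

No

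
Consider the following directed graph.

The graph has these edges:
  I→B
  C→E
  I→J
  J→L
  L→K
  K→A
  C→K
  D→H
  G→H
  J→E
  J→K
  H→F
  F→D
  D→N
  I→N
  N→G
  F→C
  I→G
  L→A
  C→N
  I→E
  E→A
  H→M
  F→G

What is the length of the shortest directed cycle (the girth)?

3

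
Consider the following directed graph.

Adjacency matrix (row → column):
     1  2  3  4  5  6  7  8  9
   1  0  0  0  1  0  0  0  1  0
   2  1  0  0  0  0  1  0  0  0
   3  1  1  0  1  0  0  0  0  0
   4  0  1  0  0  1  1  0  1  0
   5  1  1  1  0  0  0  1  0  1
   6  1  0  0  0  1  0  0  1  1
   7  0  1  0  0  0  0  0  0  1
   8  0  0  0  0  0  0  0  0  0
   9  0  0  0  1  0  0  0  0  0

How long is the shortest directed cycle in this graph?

3

For each vertex v, BFS finds the shortest path from v back to v.
The shortest such closed walk is 4 → 6 → 1 → 4, length 3.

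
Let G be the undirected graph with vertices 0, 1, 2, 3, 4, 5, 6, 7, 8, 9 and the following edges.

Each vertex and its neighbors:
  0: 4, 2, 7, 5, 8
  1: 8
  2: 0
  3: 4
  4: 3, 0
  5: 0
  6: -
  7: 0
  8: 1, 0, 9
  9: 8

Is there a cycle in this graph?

DFS, tracking each vertex's parent; an edge to a visited non-parent vertex closes a cycle.
Start from 0:
visit 0 (parent –)
  visit 4 (parent 0)
    visit 3 (parent 4)
      3–4: parent, skip
    4–0: parent, skip
  visit 2 (parent 0)
    2–0: parent, skip
  visit 7 (parent 0)
    7–0: parent, skip
  visit 5 (parent 0)
    5–0: parent, skip
  visit 8 (parent 0)
    visit 1 (parent 8)
      1–8: parent, skip
    8–0: parent, skip
    visit 9 (parent 8)
      9–8: parent, skip
visit 6 (parent –)
No non-parent visited neighbor found — the graph is a forest.

No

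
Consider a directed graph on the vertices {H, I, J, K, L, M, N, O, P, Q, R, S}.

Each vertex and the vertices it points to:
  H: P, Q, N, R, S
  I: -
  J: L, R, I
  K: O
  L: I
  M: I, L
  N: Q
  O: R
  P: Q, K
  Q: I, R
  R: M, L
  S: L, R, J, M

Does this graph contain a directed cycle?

No

DFS with white/gray/black marking, starting from I:
I gray
I black
H gray
  P gray
    Q gray
      Q→I: I black — skip
      R gray
        M gray
          M→I: I black — skip
          L gray
            L→I: I black — skip
          L black
        M black
        R→L: L black — skip
      R black
    Q black
    K gray
      O gray
        O→R: R black — skip
      O black
    K black
  P black
  H→Q: Q black — skip
  N gray
    N→Q: Q black — skip
  N black
  H→R: R black — skip
  S gray
    S→L: L black — skip
    S→R: R black — skip
    J gray
      J→L: L black — skip
      J→R: R black — skip
      J→I: I black — skip
    J black
    S→M: M black — skip
  S black
H black
Every edge goes to a white or black vertex — no back edge, so the graph is acyclic.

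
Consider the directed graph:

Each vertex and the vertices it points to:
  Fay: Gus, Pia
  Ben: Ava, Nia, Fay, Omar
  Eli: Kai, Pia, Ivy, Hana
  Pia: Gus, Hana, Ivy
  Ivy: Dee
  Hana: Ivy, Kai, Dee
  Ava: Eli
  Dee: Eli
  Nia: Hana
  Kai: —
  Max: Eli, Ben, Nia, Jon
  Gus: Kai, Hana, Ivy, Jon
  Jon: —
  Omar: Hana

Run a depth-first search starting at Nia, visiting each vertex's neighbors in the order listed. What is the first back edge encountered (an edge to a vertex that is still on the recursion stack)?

DFS from Nia (visiting each vertex's neighbors in the order listed); mark gray on enter, black on exit:
Nia gray
  Hana gray
    Ivy gray
      Dee gray
        Eli gray
          Kai gray
          Kai black
          Pia gray
            Gus gray
              Gus→Kai: Kai black — skip
              Gus→Hana: Hana is gray → back edge
First back edge: Gus → Hana.

Gus→Hana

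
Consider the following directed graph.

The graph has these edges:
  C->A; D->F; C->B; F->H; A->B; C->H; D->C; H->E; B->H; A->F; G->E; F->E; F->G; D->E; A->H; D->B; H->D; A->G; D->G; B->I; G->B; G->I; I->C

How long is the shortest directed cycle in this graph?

3

For each vertex v, BFS finds the shortest path from v back to v.
The shortest such closed walk is D → F → H → D, length 3.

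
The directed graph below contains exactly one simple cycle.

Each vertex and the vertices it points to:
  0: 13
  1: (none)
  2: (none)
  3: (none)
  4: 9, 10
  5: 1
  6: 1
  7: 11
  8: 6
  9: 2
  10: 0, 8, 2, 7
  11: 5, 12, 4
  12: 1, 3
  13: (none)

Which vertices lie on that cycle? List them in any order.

4, 7, 10, 11

DFS with gray/black marking from 10:
10 gray
  0 gray
    13 gray
    13 black
  0 black
  8 gray
    6 gray
      1 gray
      1 black
    6 black
  8 black
  2 gray
  2 black
  7 gray
    11 gray
      5 gray
        5→1: 1 black — skip
      5 black
      12 gray
        12→1: 1 black — skip
        3 gray
        3 black
      12 black
      4 gray
        9 gray
          9→2: 2 black — skip
        9 black
        4→10: 10 is gray → back edge
Back edge closes the cycle 10 → 7 → 11 → 4 → 10; its vertices are {4, 7, 10, 11}.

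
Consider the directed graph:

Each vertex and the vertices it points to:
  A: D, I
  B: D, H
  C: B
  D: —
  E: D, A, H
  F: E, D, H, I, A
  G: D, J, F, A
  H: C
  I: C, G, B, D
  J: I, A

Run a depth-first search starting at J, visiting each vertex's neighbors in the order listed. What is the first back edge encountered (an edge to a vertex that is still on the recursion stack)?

DFS from J (visiting each vertex's neighbors in the order listed); mark gray on enter, black on exit:
J gray
  I gray
    C gray
      B gray
        D gray
        D black
        H gray
          H→C: C is gray → back edge
First back edge: H → C.

H->C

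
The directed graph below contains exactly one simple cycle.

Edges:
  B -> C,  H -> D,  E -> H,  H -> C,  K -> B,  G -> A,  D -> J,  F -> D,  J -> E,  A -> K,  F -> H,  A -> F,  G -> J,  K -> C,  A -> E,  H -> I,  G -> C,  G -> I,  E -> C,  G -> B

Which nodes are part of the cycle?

DFS with gray/black marking from E:
E gray
  H gray
    I gray
    I black
    C gray
    C black
    D gray
      J gray
        J→E: E is gray → back edge
Back edge closes the cycle E → H → D → J → E; its vertices are {D, E, H, J}.

D, E, H, J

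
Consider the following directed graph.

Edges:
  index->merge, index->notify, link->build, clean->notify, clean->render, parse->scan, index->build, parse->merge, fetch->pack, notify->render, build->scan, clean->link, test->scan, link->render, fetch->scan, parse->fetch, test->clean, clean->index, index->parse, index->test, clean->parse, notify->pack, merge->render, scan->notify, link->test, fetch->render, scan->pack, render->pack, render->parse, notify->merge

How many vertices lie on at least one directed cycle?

10

A vertex is on a directed cycle iff it belongs to a strongly connected component of size ≥ 2 (or has a self-loop).
The vertices on cycles are {link, scan, test, clean, fetch, index, merge, parse, notify, render} — 10 in total.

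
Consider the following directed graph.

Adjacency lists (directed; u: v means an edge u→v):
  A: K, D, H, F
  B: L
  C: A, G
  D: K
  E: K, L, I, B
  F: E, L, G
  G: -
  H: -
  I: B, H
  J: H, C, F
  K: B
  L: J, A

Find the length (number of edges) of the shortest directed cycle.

3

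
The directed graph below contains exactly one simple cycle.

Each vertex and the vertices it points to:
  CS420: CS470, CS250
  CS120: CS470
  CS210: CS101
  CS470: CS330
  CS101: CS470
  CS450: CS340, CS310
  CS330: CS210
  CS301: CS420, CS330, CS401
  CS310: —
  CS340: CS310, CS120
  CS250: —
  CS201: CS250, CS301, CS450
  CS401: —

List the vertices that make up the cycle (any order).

CS101, CS210, CS330, CS470

DFS with gray/black marking from CS330:
CS330 gray
  CS210 gray
    CS101 gray
      CS470 gray
        CS470→CS330: CS330 is gray → back edge
Back edge closes the cycle CS330 → CS210 → CS101 → CS470 → CS330; its vertices are {CS101, CS210, CS330, CS470}.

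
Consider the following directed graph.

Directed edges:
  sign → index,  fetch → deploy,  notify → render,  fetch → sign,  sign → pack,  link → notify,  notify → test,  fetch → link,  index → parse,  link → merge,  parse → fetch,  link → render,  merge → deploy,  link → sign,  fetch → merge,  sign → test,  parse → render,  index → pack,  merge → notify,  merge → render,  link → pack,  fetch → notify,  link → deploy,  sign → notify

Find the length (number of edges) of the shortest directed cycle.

For each vertex v, BFS finds the shortest path from v back to v.
The shortest such closed walk is fetch → sign → index → parse → fetch, length 4.

4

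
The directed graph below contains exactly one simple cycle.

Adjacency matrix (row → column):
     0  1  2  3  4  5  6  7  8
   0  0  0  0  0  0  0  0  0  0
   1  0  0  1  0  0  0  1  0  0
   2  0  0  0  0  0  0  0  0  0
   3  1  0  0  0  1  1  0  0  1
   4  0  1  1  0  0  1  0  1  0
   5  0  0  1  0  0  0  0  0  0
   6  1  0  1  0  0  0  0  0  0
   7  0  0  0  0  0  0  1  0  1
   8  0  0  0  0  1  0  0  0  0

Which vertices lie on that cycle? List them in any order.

DFS with gray/black marking from 8:
8 gray
  4 gray
    5 gray
      2 gray
      2 black
    5 black
    1 gray
      1→2: 2 black — skip
      6 gray
        0 gray
        0 black
        6→2: 2 black — skip
      6 black
    1 black
    4→2: 2 black — skip
    7 gray
      7→8: 8 is gray → back edge
Back edge closes the cycle 8 → 4 → 7 → 8; its vertices are {4, 7, 8}.

4, 7, 8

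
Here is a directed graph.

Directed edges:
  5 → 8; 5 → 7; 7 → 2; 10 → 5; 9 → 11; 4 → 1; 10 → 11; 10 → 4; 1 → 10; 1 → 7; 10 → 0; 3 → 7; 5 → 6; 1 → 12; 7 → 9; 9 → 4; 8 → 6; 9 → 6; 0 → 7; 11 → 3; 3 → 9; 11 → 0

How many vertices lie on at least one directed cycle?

A vertex is on a directed cycle iff it belongs to a strongly connected component of size ≥ 2 (or has a self-loop).
The vertices on cycles are {0, 1, 3, 4, 5, 7, 9, 10, 11} — 9 in total.

9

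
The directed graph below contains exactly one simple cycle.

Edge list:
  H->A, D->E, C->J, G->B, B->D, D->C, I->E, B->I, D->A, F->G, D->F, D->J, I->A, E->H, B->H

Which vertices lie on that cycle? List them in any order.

B, D, F, G

DFS with gray/black marking from B:
B gray
  I gray
    E gray
      H gray
        A gray
        A black
      H black
    E black
    I→A: A black — skip
  I black
  D gray
    C gray
      J gray
      J black
    C black
    D→E: E black — skip
    D→A: A black — skip
    F gray
      G gray
        G→B: B is gray → back edge
Back edge closes the cycle B → D → F → G → B; its vertices are {B, D, F, G}.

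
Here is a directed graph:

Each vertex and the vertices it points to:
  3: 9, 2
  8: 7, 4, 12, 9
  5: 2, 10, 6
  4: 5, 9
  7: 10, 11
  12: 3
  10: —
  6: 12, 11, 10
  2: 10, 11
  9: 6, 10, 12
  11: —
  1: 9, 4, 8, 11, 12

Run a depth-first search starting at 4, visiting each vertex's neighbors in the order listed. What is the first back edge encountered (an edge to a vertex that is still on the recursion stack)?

9->6

DFS from 4 (visiting each vertex's neighbors in the order listed); mark gray on enter, black on exit:
4 gray
  5 gray
    2 gray
      10 gray
      10 black
      11 gray
      11 black
    2 black
    5→10: 10 black — skip
    6 gray
      12 gray
        3 gray
          9 gray
            9→6: 6 is gray → back edge
First back edge: 9 → 6.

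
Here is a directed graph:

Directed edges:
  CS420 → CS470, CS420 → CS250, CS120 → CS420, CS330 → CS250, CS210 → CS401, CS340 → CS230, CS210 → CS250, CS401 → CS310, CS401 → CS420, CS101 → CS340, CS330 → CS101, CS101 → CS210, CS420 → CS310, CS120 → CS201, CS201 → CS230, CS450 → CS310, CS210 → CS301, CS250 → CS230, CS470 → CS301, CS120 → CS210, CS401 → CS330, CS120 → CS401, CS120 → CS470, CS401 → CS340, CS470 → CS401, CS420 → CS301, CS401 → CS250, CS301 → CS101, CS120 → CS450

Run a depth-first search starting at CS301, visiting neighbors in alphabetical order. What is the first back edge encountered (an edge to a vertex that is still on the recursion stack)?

CS210→CS301

DFS from CS301 (visiting neighbors in alphabetical order); mark gray on enter, black on exit:
CS301 gray
  CS101 gray
    CS210 gray
      CS250 gray
        CS230 gray
        CS230 black
      CS250 black
      CS210→CS301: CS301 is gray → back edge
First back edge: CS210 → CS301.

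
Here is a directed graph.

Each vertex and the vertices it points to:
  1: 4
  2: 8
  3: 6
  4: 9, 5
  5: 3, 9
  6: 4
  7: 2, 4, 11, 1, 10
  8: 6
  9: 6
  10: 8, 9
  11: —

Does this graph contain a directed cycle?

DFS with white/gray/black marking, starting from 1:
1 gray
  4 gray
    9 gray
      6 gray
        6→4: 4 is gray → back edge
Back edge found, so a cycle exists: 4 → 9 → 6 → 4.

Yes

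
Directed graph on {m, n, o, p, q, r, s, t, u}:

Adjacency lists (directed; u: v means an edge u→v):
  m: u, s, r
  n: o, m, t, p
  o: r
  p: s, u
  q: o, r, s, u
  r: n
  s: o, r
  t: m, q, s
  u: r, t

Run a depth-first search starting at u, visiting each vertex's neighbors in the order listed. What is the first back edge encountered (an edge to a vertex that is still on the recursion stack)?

o->r

DFS from u (visiting each vertex's neighbors in the order listed); mark gray on enter, black on exit:
u gray
  r gray
    n gray
      o gray
        o→r: r is gray → back edge
First back edge: o → r.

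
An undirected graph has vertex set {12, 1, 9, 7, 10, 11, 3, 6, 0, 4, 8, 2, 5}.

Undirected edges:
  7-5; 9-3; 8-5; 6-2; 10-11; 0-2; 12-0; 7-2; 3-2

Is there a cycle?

No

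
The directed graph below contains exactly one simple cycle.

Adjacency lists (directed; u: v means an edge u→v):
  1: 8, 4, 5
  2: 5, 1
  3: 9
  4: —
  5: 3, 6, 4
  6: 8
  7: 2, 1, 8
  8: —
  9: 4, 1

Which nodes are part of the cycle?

DFS with gray/black marking from 1:
1 gray
  8 gray
  8 black
  4 gray
  4 black
  5 gray
    3 gray
      9 gray
        9→4: 4 black — skip
        9→1: 1 is gray → back edge
Back edge closes the cycle 1 → 5 → 3 → 9 → 1; its vertices are {1, 3, 5, 9}.

1, 3, 5, 9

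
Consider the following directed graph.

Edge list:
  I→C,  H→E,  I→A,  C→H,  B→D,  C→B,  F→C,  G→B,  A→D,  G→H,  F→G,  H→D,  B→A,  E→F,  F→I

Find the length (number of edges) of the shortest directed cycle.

4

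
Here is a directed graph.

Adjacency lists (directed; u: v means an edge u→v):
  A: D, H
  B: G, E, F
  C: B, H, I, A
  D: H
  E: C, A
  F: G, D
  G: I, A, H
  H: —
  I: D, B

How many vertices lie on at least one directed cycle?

6

A vertex is on a directed cycle iff it belongs to a strongly connected component of size ≥ 2 (or has a self-loop).
The vertices on cycles are {B, C, E, F, G, I} — 6 in total.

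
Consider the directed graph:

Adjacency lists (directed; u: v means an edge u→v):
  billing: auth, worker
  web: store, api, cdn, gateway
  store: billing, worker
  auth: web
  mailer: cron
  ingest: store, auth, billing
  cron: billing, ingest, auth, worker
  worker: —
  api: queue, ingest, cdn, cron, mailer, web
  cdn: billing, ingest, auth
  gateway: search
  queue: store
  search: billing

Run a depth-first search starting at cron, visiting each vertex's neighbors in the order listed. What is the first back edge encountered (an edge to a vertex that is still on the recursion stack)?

store->billing

DFS from cron (visiting each vertex's neighbors in the order listed); mark gray on enter, black on exit:
cron gray
  billing gray
    auth gray
      web gray
        store gray
          store→billing: billing is gray → back edge
First back edge: store → billing.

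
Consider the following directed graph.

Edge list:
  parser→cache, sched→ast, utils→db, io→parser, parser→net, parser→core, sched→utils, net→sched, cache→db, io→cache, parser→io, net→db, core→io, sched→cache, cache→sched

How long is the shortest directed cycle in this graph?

2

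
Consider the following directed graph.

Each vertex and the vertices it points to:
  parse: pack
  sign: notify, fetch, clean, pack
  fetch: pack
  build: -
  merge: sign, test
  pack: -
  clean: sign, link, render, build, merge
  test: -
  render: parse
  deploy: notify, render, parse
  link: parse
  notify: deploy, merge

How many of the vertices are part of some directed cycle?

A vertex is on a directed cycle iff it belongs to a strongly connected component of size ≥ 2 (or has a self-loop).
The vertices on cycles are {sign, clean, merge, deploy, notify} — 5 in total.

5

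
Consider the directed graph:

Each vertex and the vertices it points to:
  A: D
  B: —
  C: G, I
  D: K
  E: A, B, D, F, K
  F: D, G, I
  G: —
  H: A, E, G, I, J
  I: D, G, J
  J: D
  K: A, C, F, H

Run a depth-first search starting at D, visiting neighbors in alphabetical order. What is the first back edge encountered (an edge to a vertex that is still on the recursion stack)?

DFS from D (visiting neighbors in alphabetical order); mark gray on enter, black on exit:
D gray
  K gray
    A gray
      A→D: D is gray → back edge
First back edge: A → D.

A->D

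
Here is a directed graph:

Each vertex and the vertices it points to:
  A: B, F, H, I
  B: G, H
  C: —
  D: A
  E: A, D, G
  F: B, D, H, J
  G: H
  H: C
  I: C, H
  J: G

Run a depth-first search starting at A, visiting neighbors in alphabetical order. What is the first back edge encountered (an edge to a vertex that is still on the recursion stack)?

DFS from A (visiting neighbors in alphabetical order); mark gray on enter, black on exit:
A gray
  B gray
    G gray
      H gray
        C gray
        C black
      H black
    G black
    B→H: H black — skip
  B black
  F gray
    F→B: B black — skip
    D gray
      D→A: A is gray → back edge
First back edge: D → A.

D->A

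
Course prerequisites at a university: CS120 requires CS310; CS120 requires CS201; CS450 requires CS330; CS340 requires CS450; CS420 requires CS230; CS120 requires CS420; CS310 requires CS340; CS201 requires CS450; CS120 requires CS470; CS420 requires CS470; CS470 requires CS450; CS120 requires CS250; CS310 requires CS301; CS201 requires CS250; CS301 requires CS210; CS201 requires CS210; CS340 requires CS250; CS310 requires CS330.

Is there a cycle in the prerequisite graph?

No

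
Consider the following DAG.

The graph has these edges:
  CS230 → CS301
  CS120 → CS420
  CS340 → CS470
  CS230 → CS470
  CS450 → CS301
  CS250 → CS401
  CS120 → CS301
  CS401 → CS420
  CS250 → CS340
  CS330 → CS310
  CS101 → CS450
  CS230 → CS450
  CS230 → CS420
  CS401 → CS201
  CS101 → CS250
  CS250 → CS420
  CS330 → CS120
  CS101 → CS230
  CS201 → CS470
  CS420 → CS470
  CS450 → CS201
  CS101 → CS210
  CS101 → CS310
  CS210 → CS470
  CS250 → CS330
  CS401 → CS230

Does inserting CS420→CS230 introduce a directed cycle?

Yes

Adding CS420→CS230 creates a cycle iff CS230 can already reach CS420.
Path from CS230: CS230 → CS420.
So CS230 → … → CS420 → CS230 is a cycle.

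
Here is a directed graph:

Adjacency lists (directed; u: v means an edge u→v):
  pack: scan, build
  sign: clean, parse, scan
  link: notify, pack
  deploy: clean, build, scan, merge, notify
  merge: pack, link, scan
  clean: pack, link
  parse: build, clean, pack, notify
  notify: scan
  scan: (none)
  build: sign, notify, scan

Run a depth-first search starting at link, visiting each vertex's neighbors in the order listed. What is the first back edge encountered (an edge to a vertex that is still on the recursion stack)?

DFS from link (visiting each vertex's neighbors in the order listed); mark gray on enter, black on exit:
link gray
  notify gray
    scan gray
    scan black
  notify black
  pack gray
    pack→scan: scan black — skip
    build gray
      sign gray
        clean gray
          clean→pack: pack is gray → back edge
First back edge: clean → pack.

clean->pack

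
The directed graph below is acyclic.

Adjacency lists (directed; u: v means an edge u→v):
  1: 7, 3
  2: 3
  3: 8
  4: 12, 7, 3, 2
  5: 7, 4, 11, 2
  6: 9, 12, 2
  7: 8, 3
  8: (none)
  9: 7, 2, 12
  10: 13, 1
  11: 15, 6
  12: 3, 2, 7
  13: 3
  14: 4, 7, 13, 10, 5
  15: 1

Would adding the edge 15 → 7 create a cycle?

No

Adding 15→7 creates a cycle iff 7 can already reach 15.
Explore from 7: no path reaches 15. The graph stays acyclic.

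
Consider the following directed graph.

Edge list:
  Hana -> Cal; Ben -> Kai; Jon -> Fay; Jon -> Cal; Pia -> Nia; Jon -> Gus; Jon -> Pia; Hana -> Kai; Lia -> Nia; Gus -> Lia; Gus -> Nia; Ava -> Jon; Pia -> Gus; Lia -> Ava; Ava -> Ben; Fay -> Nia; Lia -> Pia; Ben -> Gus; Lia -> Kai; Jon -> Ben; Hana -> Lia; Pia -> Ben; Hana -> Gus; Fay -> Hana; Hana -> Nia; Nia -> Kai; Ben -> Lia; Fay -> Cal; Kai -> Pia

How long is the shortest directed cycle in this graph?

For each vertex v, BFS finds the shortest path from v back to v.
The shortest such closed walk is Ava → Ben → Lia → Ava, length 3.

3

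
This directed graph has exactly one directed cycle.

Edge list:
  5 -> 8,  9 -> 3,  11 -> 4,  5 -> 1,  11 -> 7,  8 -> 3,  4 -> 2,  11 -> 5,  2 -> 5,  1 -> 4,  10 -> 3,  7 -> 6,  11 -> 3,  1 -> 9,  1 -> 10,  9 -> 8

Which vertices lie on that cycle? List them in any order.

1, 2, 4, 5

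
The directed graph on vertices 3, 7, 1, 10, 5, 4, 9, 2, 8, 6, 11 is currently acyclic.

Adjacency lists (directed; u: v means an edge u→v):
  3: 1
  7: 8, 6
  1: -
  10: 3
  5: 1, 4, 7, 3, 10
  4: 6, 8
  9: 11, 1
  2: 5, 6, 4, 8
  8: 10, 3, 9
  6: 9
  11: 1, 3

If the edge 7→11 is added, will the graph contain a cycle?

Adding 7→11 creates a cycle iff 11 can already reach 7.
Explore from 11: no path reaches 7. The graph stays acyclic.

No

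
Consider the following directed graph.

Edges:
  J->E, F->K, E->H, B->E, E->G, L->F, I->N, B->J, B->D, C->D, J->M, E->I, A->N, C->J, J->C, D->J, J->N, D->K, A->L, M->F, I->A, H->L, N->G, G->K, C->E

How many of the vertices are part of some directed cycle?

A vertex is on a directed cycle iff it belongs to a strongly connected component of size ≥ 2 (or has a self-loop).
The vertices on cycles are {C, D, J} — 3 in total.

3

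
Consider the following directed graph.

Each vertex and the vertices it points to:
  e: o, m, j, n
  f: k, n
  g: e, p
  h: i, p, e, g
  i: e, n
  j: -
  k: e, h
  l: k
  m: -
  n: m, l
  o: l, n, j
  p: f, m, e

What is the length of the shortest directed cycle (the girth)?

4

For each vertex v, BFS finds the shortest path from v back to v.
The shortest such closed walk is h → p → f → k → h, length 4.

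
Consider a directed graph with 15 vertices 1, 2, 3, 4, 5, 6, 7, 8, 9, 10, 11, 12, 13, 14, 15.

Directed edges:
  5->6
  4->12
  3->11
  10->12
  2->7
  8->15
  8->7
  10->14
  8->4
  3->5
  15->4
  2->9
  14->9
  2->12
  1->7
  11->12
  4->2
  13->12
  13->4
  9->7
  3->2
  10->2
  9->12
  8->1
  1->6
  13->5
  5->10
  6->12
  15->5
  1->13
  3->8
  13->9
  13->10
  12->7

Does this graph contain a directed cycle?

DFS with white/gray/black marking, starting from 11:
11 gray
  12 gray
    7 gray
    7 black
  12 black
11 black
1 gray
  1→7: 7 black — skip
  6 gray
    6→12: 12 black — skip
  6 black
  13 gray
    10 gray
      14 gray
        9 gray
          9→7: 7 black — skip
          9→12: 12 black — skip
        9 black
      14 black
      2 gray
        2→12: 12 black — skip
        2→9: 9 black — skip
        2→7: 7 black — skip
      2 black
      10→12: 12 black — skip
    10 black
    5 gray
      5→10: 10 black — skip
      5→6: 6 black — skip
    5 black
    13→9: 9 black — skip
    13→12: 12 black — skip
    4 gray
      4→2: 2 black — skip
      4→12: 12 black — skip
    4 black
  13 black
1 black
3 gray
  3→11: 11 black — skip
  8 gray
    8→1: 1 black — skip
    8→4: 4 black — skip
    8→7: 7 black — skip
    15 gray
      15→5: 5 black — skip
      15→4: 4 black — skip
    15 black
  8 black
  3→5: 5 black — skip
  3→2: 2 black — skip
3 black
Every edge goes to a white or black vertex — no back edge, so the graph is acyclic.

No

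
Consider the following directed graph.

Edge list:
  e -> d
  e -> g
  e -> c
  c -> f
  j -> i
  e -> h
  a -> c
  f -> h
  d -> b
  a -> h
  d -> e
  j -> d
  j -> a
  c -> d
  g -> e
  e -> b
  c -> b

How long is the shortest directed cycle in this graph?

2

For each vertex v, BFS finds the shortest path from v back to v.
The shortest such closed walk is d → e → d, length 2.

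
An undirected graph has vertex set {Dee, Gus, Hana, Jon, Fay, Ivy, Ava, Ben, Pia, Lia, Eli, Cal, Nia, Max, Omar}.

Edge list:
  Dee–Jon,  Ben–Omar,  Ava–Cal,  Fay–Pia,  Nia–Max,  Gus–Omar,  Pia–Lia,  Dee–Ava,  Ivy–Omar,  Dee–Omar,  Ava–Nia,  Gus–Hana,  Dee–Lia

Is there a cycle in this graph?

No

DFS, tracking each vertex's parent; an edge to a visited non-parent vertex closes a cycle.
Start from Fay:
visit Fay (parent –)
  visit Pia (parent Fay)
    Pia–Fay: parent, skip
    visit Lia (parent Pia)
      visit Dee (parent Lia)
        visit Omar (parent Dee)
          visit Ben (parent Omar)
            Ben–Omar: parent, skip
          visit Gus (parent Omar)
            Gus–Omar: parent, skip
            visit Hana (parent Gus)
              Hana–Gus: parent, skip
          visit Ivy (parent Omar)
            Ivy–Omar: parent, skip
          Omar–Dee: parent, skip
        visit Jon (parent Dee)
          Jon–Dee: parent, skip
        visit Ava (parent Dee)
          visit Cal (parent Ava)
            Cal–Ava: parent, skip
          visit Nia (parent Ava)
            Nia–Ava: parent, skip
            visit Max (parent Nia)
              Max–Nia: parent, skip
          Ava–Dee: parent, skip
        Dee–Lia: parent, skip
      Lia–Pia: parent, skip
visit Eli (parent –)
No non-parent visited neighbor found — the graph is a forest.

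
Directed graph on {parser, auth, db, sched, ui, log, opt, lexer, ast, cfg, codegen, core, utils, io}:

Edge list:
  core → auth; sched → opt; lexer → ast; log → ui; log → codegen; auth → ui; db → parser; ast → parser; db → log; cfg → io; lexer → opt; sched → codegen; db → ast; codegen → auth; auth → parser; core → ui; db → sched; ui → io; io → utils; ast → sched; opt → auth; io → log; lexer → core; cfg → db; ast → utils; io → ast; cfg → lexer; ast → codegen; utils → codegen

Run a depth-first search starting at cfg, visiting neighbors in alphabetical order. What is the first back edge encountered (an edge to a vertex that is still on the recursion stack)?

io→ast

DFS from cfg (visiting neighbors in alphabetical order); mark gray on enter, black on exit:
cfg gray
  db gray
    ast gray
      codegen gray
        auth gray
          parser gray
          parser black
          ui gray
            io gray
              io→ast: ast is gray → back edge
First back edge: io → ast.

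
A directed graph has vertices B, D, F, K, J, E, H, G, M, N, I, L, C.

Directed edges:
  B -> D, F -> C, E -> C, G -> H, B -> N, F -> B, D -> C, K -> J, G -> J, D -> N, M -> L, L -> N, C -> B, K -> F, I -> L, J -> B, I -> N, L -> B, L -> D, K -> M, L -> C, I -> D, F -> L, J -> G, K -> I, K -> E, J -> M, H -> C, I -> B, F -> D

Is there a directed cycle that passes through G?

G is on a cycle iff G can reach itself via ≥1 edge.
G → J → G — yes.

Yes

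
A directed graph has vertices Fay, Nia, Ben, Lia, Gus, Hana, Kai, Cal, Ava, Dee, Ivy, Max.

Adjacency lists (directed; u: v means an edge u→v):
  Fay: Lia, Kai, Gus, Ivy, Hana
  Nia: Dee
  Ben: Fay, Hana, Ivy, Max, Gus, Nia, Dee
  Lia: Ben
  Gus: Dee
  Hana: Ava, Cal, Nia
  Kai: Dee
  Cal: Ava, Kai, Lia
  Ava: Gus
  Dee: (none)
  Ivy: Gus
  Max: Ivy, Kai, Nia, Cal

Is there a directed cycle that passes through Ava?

Ava lies on a cycle iff there is a path from Ava back to itself.
Exploring from Ava, it never reaches itself; equivalently, its strongly connected component is a singleton.

No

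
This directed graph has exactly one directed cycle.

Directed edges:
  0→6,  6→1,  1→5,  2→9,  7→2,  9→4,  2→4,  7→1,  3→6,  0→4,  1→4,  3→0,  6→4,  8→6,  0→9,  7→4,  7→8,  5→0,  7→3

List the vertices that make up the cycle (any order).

0, 1, 5, 6

DFS with gray/black marking from 1:
1 gray
  4 gray
  4 black
  5 gray
    0 gray
      6 gray
        6→4: 4 black — skip
        6→1: 1 is gray → back edge
Back edge closes the cycle 1 → 5 → 0 → 6 → 1; its vertices are {0, 1, 5, 6}.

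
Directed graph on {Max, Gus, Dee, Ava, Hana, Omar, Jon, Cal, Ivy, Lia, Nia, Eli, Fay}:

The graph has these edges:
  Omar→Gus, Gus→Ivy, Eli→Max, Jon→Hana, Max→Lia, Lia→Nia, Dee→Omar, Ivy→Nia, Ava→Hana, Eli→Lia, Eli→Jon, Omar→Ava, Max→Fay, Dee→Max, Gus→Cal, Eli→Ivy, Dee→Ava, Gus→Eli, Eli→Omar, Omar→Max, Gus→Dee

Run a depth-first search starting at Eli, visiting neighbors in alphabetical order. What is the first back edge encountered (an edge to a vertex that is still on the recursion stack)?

Dee→Omar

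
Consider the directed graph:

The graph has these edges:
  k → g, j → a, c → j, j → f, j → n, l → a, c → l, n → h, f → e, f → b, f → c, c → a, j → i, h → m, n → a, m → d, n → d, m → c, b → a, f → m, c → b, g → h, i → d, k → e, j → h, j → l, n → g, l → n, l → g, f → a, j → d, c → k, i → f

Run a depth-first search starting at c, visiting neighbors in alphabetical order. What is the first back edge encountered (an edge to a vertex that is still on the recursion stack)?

f→c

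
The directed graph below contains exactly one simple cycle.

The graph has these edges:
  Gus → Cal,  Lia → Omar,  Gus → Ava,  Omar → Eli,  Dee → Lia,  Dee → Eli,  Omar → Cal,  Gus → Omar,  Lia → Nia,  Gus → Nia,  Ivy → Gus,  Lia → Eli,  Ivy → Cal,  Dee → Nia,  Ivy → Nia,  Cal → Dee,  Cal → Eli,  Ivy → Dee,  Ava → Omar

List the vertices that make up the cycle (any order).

Cal, Dee, Lia, Omar

DFS with gray/black marking from Dee:
Dee gray
  Lia gray
    Omar gray
      Cal gray
        Eli gray
        Eli black
        Cal→Dee: Dee is gray → back edge
Back edge closes the cycle Dee → Lia → Omar → Cal → Dee; its vertices are {Cal, Dee, Lia, Omar}.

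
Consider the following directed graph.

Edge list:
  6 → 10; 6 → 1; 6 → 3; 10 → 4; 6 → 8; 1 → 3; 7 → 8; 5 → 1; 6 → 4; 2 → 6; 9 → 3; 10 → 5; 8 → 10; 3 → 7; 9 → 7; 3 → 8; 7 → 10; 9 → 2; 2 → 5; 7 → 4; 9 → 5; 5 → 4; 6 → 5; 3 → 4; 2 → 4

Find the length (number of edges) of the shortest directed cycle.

5

For each vertex v, BFS finds the shortest path from v back to v.
The shortest such closed walk is 5 → 1 → 3 → 7 → 10 → 5, length 5.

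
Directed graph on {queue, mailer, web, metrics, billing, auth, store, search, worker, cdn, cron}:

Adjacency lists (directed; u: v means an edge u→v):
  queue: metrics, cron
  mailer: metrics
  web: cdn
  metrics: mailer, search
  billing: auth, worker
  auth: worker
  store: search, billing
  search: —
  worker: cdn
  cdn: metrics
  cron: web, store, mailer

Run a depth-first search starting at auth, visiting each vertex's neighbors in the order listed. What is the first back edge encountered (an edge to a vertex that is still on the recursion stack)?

mailer->metrics

DFS from auth (visiting each vertex's neighbors in the order listed); mark gray on enter, black on exit:
auth gray
  worker gray
    cdn gray
      metrics gray
        mailer gray
          mailer→metrics: metrics is gray → back edge
First back edge: mailer → metrics.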